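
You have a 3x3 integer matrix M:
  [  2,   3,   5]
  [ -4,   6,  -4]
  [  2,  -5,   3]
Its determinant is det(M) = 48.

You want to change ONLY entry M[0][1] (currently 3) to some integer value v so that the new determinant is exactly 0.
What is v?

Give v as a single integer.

Answer: -9

Derivation:
det is linear in entry M[0][1]: det = old_det + (v - 3) * C_01
Cofactor C_01 = 4
Want det = 0: 48 + (v - 3) * 4 = 0
  (v - 3) = -48 / 4 = -12
  v = 3 + (-12) = -9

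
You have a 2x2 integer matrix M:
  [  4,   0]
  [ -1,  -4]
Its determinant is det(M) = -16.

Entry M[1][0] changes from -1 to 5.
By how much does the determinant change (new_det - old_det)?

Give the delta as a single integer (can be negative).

Answer: 0

Derivation:
Cofactor C_10 = 0
Entry delta = 5 - -1 = 6
Det delta = entry_delta * cofactor = 6 * 0 = 0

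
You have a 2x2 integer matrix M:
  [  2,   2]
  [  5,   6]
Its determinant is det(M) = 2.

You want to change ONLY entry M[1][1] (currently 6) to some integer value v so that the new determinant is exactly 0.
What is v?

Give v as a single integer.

det is linear in entry M[1][1]: det = old_det + (v - 6) * C_11
Cofactor C_11 = 2
Want det = 0: 2 + (v - 6) * 2 = 0
  (v - 6) = -2 / 2 = -1
  v = 6 + (-1) = 5

Answer: 5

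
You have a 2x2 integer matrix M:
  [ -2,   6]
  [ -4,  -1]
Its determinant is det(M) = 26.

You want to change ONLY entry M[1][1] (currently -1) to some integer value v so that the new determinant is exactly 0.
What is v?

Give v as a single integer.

Answer: 12

Derivation:
det is linear in entry M[1][1]: det = old_det + (v - -1) * C_11
Cofactor C_11 = -2
Want det = 0: 26 + (v - -1) * -2 = 0
  (v - -1) = -26 / -2 = 13
  v = -1 + (13) = 12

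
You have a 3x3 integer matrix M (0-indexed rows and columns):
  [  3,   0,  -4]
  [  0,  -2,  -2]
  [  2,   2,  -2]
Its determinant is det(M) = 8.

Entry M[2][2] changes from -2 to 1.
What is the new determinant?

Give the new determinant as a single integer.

Answer: -10

Derivation:
det is linear in row 2: changing M[2][2] by delta changes det by delta * cofactor(2,2).
Cofactor C_22 = (-1)^(2+2) * minor(2,2) = -6
Entry delta = 1 - -2 = 3
Det delta = 3 * -6 = -18
New det = 8 + -18 = -10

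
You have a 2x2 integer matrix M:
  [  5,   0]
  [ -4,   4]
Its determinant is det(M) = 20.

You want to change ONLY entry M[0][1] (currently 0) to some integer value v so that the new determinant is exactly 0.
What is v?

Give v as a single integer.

det is linear in entry M[0][1]: det = old_det + (v - 0) * C_01
Cofactor C_01 = 4
Want det = 0: 20 + (v - 0) * 4 = 0
  (v - 0) = -20 / 4 = -5
  v = 0 + (-5) = -5

Answer: -5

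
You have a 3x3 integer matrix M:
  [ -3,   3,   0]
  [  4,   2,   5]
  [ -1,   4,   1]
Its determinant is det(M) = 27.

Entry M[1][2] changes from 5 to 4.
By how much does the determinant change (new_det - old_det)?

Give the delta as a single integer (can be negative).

Answer: -9

Derivation:
Cofactor C_12 = 9
Entry delta = 4 - 5 = -1
Det delta = entry_delta * cofactor = -1 * 9 = -9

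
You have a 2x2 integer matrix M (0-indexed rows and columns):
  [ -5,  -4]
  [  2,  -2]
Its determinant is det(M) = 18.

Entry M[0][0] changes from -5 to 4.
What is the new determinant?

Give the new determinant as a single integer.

det is linear in row 0: changing M[0][0] by delta changes det by delta * cofactor(0,0).
Cofactor C_00 = (-1)^(0+0) * minor(0,0) = -2
Entry delta = 4 - -5 = 9
Det delta = 9 * -2 = -18
New det = 18 + -18 = 0

Answer: 0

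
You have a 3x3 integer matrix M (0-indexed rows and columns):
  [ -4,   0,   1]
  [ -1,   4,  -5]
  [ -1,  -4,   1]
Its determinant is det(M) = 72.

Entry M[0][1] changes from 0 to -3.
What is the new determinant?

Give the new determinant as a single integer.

Answer: 54

Derivation:
det is linear in row 0: changing M[0][1] by delta changes det by delta * cofactor(0,1).
Cofactor C_01 = (-1)^(0+1) * minor(0,1) = 6
Entry delta = -3 - 0 = -3
Det delta = -3 * 6 = -18
New det = 72 + -18 = 54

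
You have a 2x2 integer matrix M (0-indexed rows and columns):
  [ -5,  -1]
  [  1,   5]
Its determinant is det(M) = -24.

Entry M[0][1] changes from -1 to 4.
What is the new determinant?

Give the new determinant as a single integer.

Answer: -29

Derivation:
det is linear in row 0: changing M[0][1] by delta changes det by delta * cofactor(0,1).
Cofactor C_01 = (-1)^(0+1) * minor(0,1) = -1
Entry delta = 4 - -1 = 5
Det delta = 5 * -1 = -5
New det = -24 + -5 = -29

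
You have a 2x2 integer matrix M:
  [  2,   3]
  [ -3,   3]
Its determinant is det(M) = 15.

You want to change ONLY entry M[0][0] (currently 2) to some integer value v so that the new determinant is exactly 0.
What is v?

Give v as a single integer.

det is linear in entry M[0][0]: det = old_det + (v - 2) * C_00
Cofactor C_00 = 3
Want det = 0: 15 + (v - 2) * 3 = 0
  (v - 2) = -15 / 3 = -5
  v = 2 + (-5) = -3

Answer: -3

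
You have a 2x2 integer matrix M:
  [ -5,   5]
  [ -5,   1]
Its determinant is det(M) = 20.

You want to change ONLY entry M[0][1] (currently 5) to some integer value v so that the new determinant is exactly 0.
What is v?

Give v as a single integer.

det is linear in entry M[0][1]: det = old_det + (v - 5) * C_01
Cofactor C_01 = 5
Want det = 0: 20 + (v - 5) * 5 = 0
  (v - 5) = -20 / 5 = -4
  v = 5 + (-4) = 1

Answer: 1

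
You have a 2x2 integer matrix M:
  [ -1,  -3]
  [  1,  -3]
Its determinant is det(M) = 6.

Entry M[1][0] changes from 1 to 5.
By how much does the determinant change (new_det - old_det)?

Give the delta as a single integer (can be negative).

Answer: 12

Derivation:
Cofactor C_10 = 3
Entry delta = 5 - 1 = 4
Det delta = entry_delta * cofactor = 4 * 3 = 12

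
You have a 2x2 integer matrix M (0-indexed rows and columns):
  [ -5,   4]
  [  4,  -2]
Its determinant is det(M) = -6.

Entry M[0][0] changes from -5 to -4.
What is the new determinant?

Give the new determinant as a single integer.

Answer: -8

Derivation:
det is linear in row 0: changing M[0][0] by delta changes det by delta * cofactor(0,0).
Cofactor C_00 = (-1)^(0+0) * minor(0,0) = -2
Entry delta = -4 - -5 = 1
Det delta = 1 * -2 = -2
New det = -6 + -2 = -8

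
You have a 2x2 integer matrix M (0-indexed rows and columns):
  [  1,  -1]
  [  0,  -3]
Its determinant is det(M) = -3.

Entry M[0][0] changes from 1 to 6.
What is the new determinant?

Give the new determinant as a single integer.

det is linear in row 0: changing M[0][0] by delta changes det by delta * cofactor(0,0).
Cofactor C_00 = (-1)^(0+0) * minor(0,0) = -3
Entry delta = 6 - 1 = 5
Det delta = 5 * -3 = -15
New det = -3 + -15 = -18

Answer: -18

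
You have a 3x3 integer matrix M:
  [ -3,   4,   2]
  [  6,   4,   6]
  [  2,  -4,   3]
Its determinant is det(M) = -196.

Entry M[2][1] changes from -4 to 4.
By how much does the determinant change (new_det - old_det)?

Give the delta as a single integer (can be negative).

Answer: 240

Derivation:
Cofactor C_21 = 30
Entry delta = 4 - -4 = 8
Det delta = entry_delta * cofactor = 8 * 30 = 240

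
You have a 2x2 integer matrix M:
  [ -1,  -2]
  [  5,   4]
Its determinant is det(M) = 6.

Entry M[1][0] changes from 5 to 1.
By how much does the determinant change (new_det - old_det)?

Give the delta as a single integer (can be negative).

Cofactor C_10 = 2
Entry delta = 1 - 5 = -4
Det delta = entry_delta * cofactor = -4 * 2 = -8

Answer: -8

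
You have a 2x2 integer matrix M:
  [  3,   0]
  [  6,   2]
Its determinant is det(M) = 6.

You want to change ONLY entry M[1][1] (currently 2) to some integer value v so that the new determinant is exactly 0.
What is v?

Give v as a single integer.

det is linear in entry M[1][1]: det = old_det + (v - 2) * C_11
Cofactor C_11 = 3
Want det = 0: 6 + (v - 2) * 3 = 0
  (v - 2) = -6 / 3 = -2
  v = 2 + (-2) = 0

Answer: 0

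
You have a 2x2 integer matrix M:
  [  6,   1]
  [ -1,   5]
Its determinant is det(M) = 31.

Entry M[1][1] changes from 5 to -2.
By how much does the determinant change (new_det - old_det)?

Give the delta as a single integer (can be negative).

Answer: -42

Derivation:
Cofactor C_11 = 6
Entry delta = -2 - 5 = -7
Det delta = entry_delta * cofactor = -7 * 6 = -42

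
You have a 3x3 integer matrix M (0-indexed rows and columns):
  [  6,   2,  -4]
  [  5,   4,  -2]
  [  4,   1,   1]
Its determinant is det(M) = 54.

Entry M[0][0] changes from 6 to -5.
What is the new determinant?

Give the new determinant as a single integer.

det is linear in row 0: changing M[0][0] by delta changes det by delta * cofactor(0,0).
Cofactor C_00 = (-1)^(0+0) * minor(0,0) = 6
Entry delta = -5 - 6 = -11
Det delta = -11 * 6 = -66
New det = 54 + -66 = -12

Answer: -12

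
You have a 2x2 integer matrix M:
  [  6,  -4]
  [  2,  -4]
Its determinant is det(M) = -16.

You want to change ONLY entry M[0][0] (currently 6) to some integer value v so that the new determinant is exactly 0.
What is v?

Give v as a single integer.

det is linear in entry M[0][0]: det = old_det + (v - 6) * C_00
Cofactor C_00 = -4
Want det = 0: -16 + (v - 6) * -4 = 0
  (v - 6) = 16 / -4 = -4
  v = 6 + (-4) = 2

Answer: 2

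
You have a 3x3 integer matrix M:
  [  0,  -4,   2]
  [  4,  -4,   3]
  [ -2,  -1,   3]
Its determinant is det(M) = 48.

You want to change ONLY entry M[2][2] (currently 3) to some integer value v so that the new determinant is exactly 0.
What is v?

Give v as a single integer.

Answer: 0

Derivation:
det is linear in entry M[2][2]: det = old_det + (v - 3) * C_22
Cofactor C_22 = 16
Want det = 0: 48 + (v - 3) * 16 = 0
  (v - 3) = -48 / 16 = -3
  v = 3 + (-3) = 0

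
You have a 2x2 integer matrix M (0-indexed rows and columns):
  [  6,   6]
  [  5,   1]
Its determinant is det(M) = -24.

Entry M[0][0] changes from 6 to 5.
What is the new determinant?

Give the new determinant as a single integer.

det is linear in row 0: changing M[0][0] by delta changes det by delta * cofactor(0,0).
Cofactor C_00 = (-1)^(0+0) * minor(0,0) = 1
Entry delta = 5 - 6 = -1
Det delta = -1 * 1 = -1
New det = -24 + -1 = -25

Answer: -25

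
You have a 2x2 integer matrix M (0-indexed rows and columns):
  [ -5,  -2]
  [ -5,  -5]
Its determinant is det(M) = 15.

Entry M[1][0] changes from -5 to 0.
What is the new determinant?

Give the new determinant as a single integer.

det is linear in row 1: changing M[1][0] by delta changes det by delta * cofactor(1,0).
Cofactor C_10 = (-1)^(1+0) * minor(1,0) = 2
Entry delta = 0 - -5 = 5
Det delta = 5 * 2 = 10
New det = 15 + 10 = 25

Answer: 25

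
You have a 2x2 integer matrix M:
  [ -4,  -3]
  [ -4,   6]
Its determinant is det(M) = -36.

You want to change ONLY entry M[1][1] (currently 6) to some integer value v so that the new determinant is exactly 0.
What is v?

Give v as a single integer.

det is linear in entry M[1][1]: det = old_det + (v - 6) * C_11
Cofactor C_11 = -4
Want det = 0: -36 + (v - 6) * -4 = 0
  (v - 6) = 36 / -4 = -9
  v = 6 + (-9) = -3

Answer: -3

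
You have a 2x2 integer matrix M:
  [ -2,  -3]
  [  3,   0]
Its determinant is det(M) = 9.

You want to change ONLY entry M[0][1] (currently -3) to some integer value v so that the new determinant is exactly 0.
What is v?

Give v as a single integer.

Answer: 0

Derivation:
det is linear in entry M[0][1]: det = old_det + (v - -3) * C_01
Cofactor C_01 = -3
Want det = 0: 9 + (v - -3) * -3 = 0
  (v - -3) = -9 / -3 = 3
  v = -3 + (3) = 0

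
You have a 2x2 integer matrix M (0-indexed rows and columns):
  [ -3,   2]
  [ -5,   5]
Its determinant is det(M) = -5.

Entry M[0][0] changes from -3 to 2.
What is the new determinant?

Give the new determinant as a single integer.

Answer: 20

Derivation:
det is linear in row 0: changing M[0][0] by delta changes det by delta * cofactor(0,0).
Cofactor C_00 = (-1)^(0+0) * minor(0,0) = 5
Entry delta = 2 - -3 = 5
Det delta = 5 * 5 = 25
New det = -5 + 25 = 20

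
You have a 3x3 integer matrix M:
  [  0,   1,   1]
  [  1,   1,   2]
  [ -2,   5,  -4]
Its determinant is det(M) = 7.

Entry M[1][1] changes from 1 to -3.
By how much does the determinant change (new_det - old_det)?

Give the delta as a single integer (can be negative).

Answer: -8

Derivation:
Cofactor C_11 = 2
Entry delta = -3 - 1 = -4
Det delta = entry_delta * cofactor = -4 * 2 = -8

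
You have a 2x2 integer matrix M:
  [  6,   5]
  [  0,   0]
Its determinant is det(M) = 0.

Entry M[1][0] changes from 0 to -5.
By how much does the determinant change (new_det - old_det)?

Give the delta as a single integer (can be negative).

Cofactor C_10 = -5
Entry delta = -5 - 0 = -5
Det delta = entry_delta * cofactor = -5 * -5 = 25

Answer: 25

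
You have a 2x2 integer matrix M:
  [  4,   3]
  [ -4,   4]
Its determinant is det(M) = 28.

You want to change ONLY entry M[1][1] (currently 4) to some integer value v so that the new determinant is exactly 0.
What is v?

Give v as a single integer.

det is linear in entry M[1][1]: det = old_det + (v - 4) * C_11
Cofactor C_11 = 4
Want det = 0: 28 + (v - 4) * 4 = 0
  (v - 4) = -28 / 4 = -7
  v = 4 + (-7) = -3

Answer: -3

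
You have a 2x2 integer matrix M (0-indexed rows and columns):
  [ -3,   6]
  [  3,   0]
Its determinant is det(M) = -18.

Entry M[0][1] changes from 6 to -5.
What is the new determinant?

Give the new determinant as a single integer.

det is linear in row 0: changing M[0][1] by delta changes det by delta * cofactor(0,1).
Cofactor C_01 = (-1)^(0+1) * minor(0,1) = -3
Entry delta = -5 - 6 = -11
Det delta = -11 * -3 = 33
New det = -18 + 33 = 15

Answer: 15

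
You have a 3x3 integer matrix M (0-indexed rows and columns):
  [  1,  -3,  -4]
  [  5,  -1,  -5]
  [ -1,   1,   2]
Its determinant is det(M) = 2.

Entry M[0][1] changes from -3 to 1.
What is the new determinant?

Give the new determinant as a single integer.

det is linear in row 0: changing M[0][1] by delta changes det by delta * cofactor(0,1).
Cofactor C_01 = (-1)^(0+1) * minor(0,1) = -5
Entry delta = 1 - -3 = 4
Det delta = 4 * -5 = -20
New det = 2 + -20 = -18

Answer: -18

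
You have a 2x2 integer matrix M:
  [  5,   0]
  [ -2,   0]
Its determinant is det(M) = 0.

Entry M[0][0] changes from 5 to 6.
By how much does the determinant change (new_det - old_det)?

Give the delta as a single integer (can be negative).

Answer: 0

Derivation:
Cofactor C_00 = 0
Entry delta = 6 - 5 = 1
Det delta = entry_delta * cofactor = 1 * 0 = 0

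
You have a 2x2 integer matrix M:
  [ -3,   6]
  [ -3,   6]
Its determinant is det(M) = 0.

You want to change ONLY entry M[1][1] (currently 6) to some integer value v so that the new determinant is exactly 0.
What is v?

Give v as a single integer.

det is linear in entry M[1][1]: det = old_det + (v - 6) * C_11
Cofactor C_11 = -3
Want det = 0: 0 + (v - 6) * -3 = 0
  (v - 6) = 0 / -3 = 0
  v = 6 + (0) = 6

Answer: 6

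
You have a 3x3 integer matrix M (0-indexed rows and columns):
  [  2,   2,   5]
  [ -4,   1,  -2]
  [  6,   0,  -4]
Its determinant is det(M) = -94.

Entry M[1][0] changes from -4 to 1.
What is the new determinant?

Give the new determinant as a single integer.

det is linear in row 1: changing M[1][0] by delta changes det by delta * cofactor(1,0).
Cofactor C_10 = (-1)^(1+0) * minor(1,0) = 8
Entry delta = 1 - -4 = 5
Det delta = 5 * 8 = 40
New det = -94 + 40 = -54

Answer: -54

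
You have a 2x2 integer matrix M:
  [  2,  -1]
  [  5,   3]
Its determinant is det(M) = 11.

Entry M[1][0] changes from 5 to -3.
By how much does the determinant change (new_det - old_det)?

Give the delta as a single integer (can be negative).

Cofactor C_10 = 1
Entry delta = -3 - 5 = -8
Det delta = entry_delta * cofactor = -8 * 1 = -8

Answer: -8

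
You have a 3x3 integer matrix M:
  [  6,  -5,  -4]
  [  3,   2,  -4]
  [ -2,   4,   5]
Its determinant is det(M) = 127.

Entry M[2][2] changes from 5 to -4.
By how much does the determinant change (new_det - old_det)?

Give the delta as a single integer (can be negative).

Cofactor C_22 = 27
Entry delta = -4 - 5 = -9
Det delta = entry_delta * cofactor = -9 * 27 = -243

Answer: -243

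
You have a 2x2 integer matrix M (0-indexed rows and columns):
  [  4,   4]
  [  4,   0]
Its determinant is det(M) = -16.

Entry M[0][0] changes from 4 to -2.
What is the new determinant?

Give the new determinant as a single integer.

det is linear in row 0: changing M[0][0] by delta changes det by delta * cofactor(0,0).
Cofactor C_00 = (-1)^(0+0) * minor(0,0) = 0
Entry delta = -2 - 4 = -6
Det delta = -6 * 0 = 0
New det = -16 + 0 = -16

Answer: -16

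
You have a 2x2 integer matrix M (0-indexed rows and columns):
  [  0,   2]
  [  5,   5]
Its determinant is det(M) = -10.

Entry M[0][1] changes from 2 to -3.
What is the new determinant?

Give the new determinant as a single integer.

Answer: 15

Derivation:
det is linear in row 0: changing M[0][1] by delta changes det by delta * cofactor(0,1).
Cofactor C_01 = (-1)^(0+1) * minor(0,1) = -5
Entry delta = -3 - 2 = -5
Det delta = -5 * -5 = 25
New det = -10 + 25 = 15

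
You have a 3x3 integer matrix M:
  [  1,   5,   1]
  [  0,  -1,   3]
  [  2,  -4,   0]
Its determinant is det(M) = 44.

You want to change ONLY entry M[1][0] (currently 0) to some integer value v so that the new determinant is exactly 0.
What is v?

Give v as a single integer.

det is linear in entry M[1][0]: det = old_det + (v - 0) * C_10
Cofactor C_10 = -4
Want det = 0: 44 + (v - 0) * -4 = 0
  (v - 0) = -44 / -4 = 11
  v = 0 + (11) = 11

Answer: 11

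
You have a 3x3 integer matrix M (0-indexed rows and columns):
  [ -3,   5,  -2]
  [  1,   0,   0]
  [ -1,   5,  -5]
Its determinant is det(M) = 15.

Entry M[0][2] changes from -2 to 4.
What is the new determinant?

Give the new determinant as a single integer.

det is linear in row 0: changing M[0][2] by delta changes det by delta * cofactor(0,2).
Cofactor C_02 = (-1)^(0+2) * minor(0,2) = 5
Entry delta = 4 - -2 = 6
Det delta = 6 * 5 = 30
New det = 15 + 30 = 45

Answer: 45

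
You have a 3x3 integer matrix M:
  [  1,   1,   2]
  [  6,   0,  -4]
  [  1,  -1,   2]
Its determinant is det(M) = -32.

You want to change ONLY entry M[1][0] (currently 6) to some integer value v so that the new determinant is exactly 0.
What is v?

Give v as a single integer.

Answer: -2

Derivation:
det is linear in entry M[1][0]: det = old_det + (v - 6) * C_10
Cofactor C_10 = -4
Want det = 0: -32 + (v - 6) * -4 = 0
  (v - 6) = 32 / -4 = -8
  v = 6 + (-8) = -2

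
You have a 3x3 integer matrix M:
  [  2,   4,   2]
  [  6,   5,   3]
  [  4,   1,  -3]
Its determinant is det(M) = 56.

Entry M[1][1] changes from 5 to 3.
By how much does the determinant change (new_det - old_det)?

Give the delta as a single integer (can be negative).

Answer: 28

Derivation:
Cofactor C_11 = -14
Entry delta = 3 - 5 = -2
Det delta = entry_delta * cofactor = -2 * -14 = 28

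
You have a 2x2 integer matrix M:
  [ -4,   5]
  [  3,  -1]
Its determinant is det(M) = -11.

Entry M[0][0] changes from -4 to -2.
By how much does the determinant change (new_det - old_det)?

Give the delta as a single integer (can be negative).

Cofactor C_00 = -1
Entry delta = -2 - -4 = 2
Det delta = entry_delta * cofactor = 2 * -1 = -2

Answer: -2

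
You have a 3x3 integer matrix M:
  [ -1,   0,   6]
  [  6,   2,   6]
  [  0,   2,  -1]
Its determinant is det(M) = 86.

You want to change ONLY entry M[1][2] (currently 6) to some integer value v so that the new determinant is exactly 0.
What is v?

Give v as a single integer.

det is linear in entry M[1][2]: det = old_det + (v - 6) * C_12
Cofactor C_12 = 2
Want det = 0: 86 + (v - 6) * 2 = 0
  (v - 6) = -86 / 2 = -43
  v = 6 + (-43) = -37

Answer: -37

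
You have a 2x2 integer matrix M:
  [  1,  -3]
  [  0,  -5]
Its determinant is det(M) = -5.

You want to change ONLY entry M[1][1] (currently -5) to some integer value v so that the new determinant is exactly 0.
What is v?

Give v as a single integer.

Answer: 0

Derivation:
det is linear in entry M[1][1]: det = old_det + (v - -5) * C_11
Cofactor C_11 = 1
Want det = 0: -5 + (v - -5) * 1 = 0
  (v - -5) = 5 / 1 = 5
  v = -5 + (5) = 0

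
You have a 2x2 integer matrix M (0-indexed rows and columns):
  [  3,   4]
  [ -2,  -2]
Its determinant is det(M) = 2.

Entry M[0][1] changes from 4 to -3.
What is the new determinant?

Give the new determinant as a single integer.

det is linear in row 0: changing M[0][1] by delta changes det by delta * cofactor(0,1).
Cofactor C_01 = (-1)^(0+1) * minor(0,1) = 2
Entry delta = -3 - 4 = -7
Det delta = -7 * 2 = -14
New det = 2 + -14 = -12

Answer: -12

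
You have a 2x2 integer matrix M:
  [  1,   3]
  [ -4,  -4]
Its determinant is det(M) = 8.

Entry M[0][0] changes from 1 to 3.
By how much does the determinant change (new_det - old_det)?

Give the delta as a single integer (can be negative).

Cofactor C_00 = -4
Entry delta = 3 - 1 = 2
Det delta = entry_delta * cofactor = 2 * -4 = -8

Answer: -8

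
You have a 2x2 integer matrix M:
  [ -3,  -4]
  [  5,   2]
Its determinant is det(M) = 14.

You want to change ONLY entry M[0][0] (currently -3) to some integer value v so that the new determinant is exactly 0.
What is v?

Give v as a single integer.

Answer: -10

Derivation:
det is linear in entry M[0][0]: det = old_det + (v - -3) * C_00
Cofactor C_00 = 2
Want det = 0: 14 + (v - -3) * 2 = 0
  (v - -3) = -14 / 2 = -7
  v = -3 + (-7) = -10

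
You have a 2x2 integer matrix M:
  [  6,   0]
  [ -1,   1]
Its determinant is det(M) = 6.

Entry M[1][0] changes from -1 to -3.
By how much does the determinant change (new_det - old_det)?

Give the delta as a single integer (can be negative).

Cofactor C_10 = 0
Entry delta = -3 - -1 = -2
Det delta = entry_delta * cofactor = -2 * 0 = 0

Answer: 0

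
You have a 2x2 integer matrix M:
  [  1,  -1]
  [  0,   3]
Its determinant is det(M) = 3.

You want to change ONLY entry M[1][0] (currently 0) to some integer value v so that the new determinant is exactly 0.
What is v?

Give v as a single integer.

Answer: -3

Derivation:
det is linear in entry M[1][0]: det = old_det + (v - 0) * C_10
Cofactor C_10 = 1
Want det = 0: 3 + (v - 0) * 1 = 0
  (v - 0) = -3 / 1 = -3
  v = 0 + (-3) = -3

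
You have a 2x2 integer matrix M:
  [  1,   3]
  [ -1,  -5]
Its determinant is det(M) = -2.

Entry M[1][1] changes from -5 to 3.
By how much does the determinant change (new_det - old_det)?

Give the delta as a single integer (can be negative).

Answer: 8

Derivation:
Cofactor C_11 = 1
Entry delta = 3 - -5 = 8
Det delta = entry_delta * cofactor = 8 * 1 = 8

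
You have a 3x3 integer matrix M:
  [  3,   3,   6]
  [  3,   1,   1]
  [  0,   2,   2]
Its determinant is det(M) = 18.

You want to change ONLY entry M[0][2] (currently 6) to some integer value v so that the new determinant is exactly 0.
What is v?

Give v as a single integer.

Answer: 3

Derivation:
det is linear in entry M[0][2]: det = old_det + (v - 6) * C_02
Cofactor C_02 = 6
Want det = 0: 18 + (v - 6) * 6 = 0
  (v - 6) = -18 / 6 = -3
  v = 6 + (-3) = 3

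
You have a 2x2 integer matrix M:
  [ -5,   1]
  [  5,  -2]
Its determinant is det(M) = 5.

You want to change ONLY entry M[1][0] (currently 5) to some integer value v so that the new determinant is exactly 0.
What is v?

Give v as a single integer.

Answer: 10

Derivation:
det is linear in entry M[1][0]: det = old_det + (v - 5) * C_10
Cofactor C_10 = -1
Want det = 0: 5 + (v - 5) * -1 = 0
  (v - 5) = -5 / -1 = 5
  v = 5 + (5) = 10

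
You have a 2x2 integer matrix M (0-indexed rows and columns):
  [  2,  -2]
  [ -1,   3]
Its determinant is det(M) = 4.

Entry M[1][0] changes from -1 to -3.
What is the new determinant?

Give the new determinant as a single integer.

Answer: 0

Derivation:
det is linear in row 1: changing M[1][0] by delta changes det by delta * cofactor(1,0).
Cofactor C_10 = (-1)^(1+0) * minor(1,0) = 2
Entry delta = -3 - -1 = -2
Det delta = -2 * 2 = -4
New det = 4 + -4 = 0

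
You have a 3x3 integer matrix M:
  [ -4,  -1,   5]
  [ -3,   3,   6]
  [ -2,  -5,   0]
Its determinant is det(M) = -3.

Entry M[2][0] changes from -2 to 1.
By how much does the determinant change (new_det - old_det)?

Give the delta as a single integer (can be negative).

Cofactor C_20 = -21
Entry delta = 1 - -2 = 3
Det delta = entry_delta * cofactor = 3 * -21 = -63

Answer: -63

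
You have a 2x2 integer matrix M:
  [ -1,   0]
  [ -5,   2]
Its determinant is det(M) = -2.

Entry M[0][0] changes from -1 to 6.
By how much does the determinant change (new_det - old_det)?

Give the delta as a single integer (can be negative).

Cofactor C_00 = 2
Entry delta = 6 - -1 = 7
Det delta = entry_delta * cofactor = 7 * 2 = 14

Answer: 14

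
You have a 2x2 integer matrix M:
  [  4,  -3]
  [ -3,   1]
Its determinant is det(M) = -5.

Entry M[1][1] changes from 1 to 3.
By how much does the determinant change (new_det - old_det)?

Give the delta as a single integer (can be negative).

Cofactor C_11 = 4
Entry delta = 3 - 1 = 2
Det delta = entry_delta * cofactor = 2 * 4 = 8

Answer: 8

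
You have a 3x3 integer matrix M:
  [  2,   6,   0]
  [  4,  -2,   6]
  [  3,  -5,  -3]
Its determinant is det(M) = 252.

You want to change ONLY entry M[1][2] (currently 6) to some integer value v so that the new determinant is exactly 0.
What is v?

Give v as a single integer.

Answer: -3

Derivation:
det is linear in entry M[1][2]: det = old_det + (v - 6) * C_12
Cofactor C_12 = 28
Want det = 0: 252 + (v - 6) * 28 = 0
  (v - 6) = -252 / 28 = -9
  v = 6 + (-9) = -3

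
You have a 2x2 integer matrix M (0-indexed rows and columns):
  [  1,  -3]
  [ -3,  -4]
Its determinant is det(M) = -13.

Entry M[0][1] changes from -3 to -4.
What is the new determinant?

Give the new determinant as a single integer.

det is linear in row 0: changing M[0][1] by delta changes det by delta * cofactor(0,1).
Cofactor C_01 = (-1)^(0+1) * minor(0,1) = 3
Entry delta = -4 - -3 = -1
Det delta = -1 * 3 = -3
New det = -13 + -3 = -16

Answer: -16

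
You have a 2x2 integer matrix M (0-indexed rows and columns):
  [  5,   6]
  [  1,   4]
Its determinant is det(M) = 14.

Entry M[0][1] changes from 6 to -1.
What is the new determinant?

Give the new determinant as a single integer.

Answer: 21

Derivation:
det is linear in row 0: changing M[0][1] by delta changes det by delta * cofactor(0,1).
Cofactor C_01 = (-1)^(0+1) * minor(0,1) = -1
Entry delta = -1 - 6 = -7
Det delta = -7 * -1 = 7
New det = 14 + 7 = 21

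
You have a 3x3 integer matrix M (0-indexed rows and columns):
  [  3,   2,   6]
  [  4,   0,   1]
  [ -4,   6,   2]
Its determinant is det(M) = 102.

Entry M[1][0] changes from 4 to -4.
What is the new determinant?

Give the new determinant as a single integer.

Answer: -154

Derivation:
det is linear in row 1: changing M[1][0] by delta changes det by delta * cofactor(1,0).
Cofactor C_10 = (-1)^(1+0) * minor(1,0) = 32
Entry delta = -4 - 4 = -8
Det delta = -8 * 32 = -256
New det = 102 + -256 = -154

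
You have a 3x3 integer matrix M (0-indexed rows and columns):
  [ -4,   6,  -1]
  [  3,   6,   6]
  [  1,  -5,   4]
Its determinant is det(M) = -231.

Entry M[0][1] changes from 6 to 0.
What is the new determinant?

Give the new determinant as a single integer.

Answer: -195

Derivation:
det is linear in row 0: changing M[0][1] by delta changes det by delta * cofactor(0,1).
Cofactor C_01 = (-1)^(0+1) * minor(0,1) = -6
Entry delta = 0 - 6 = -6
Det delta = -6 * -6 = 36
New det = -231 + 36 = -195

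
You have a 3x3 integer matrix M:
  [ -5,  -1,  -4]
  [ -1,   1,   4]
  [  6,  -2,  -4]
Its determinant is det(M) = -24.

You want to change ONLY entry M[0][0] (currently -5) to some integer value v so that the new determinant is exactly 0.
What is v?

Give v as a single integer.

det is linear in entry M[0][0]: det = old_det + (v - -5) * C_00
Cofactor C_00 = 4
Want det = 0: -24 + (v - -5) * 4 = 0
  (v - -5) = 24 / 4 = 6
  v = -5 + (6) = 1

Answer: 1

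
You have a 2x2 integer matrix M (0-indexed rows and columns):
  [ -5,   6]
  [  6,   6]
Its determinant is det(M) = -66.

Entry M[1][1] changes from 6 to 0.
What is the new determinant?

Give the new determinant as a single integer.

det is linear in row 1: changing M[1][1] by delta changes det by delta * cofactor(1,1).
Cofactor C_11 = (-1)^(1+1) * minor(1,1) = -5
Entry delta = 0 - 6 = -6
Det delta = -6 * -5 = 30
New det = -66 + 30 = -36

Answer: -36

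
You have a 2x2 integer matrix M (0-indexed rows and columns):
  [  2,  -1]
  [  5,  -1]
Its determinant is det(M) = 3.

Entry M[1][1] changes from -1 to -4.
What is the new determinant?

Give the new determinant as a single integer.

Answer: -3

Derivation:
det is linear in row 1: changing M[1][1] by delta changes det by delta * cofactor(1,1).
Cofactor C_11 = (-1)^(1+1) * minor(1,1) = 2
Entry delta = -4 - -1 = -3
Det delta = -3 * 2 = -6
New det = 3 + -6 = -3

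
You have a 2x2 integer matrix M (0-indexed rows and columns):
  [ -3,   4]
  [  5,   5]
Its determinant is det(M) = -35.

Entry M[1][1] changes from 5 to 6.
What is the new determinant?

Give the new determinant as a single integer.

Answer: -38

Derivation:
det is linear in row 1: changing M[1][1] by delta changes det by delta * cofactor(1,1).
Cofactor C_11 = (-1)^(1+1) * minor(1,1) = -3
Entry delta = 6 - 5 = 1
Det delta = 1 * -3 = -3
New det = -35 + -3 = -38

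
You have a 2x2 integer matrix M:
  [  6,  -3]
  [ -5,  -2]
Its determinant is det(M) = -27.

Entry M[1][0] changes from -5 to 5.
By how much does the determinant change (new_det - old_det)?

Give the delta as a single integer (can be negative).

Answer: 30

Derivation:
Cofactor C_10 = 3
Entry delta = 5 - -5 = 10
Det delta = entry_delta * cofactor = 10 * 3 = 30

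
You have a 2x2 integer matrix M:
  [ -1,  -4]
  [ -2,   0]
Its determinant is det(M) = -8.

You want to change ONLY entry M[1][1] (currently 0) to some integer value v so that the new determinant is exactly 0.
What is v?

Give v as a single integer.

det is linear in entry M[1][1]: det = old_det + (v - 0) * C_11
Cofactor C_11 = -1
Want det = 0: -8 + (v - 0) * -1 = 0
  (v - 0) = 8 / -1 = -8
  v = 0 + (-8) = -8

Answer: -8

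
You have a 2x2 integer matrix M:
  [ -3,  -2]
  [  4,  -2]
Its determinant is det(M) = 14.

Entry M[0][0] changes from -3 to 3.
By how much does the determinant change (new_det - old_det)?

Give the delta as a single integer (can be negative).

Cofactor C_00 = -2
Entry delta = 3 - -3 = 6
Det delta = entry_delta * cofactor = 6 * -2 = -12

Answer: -12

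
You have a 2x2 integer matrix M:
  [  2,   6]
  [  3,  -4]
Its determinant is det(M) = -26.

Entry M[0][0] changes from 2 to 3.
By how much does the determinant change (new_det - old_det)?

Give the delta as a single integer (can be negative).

Answer: -4

Derivation:
Cofactor C_00 = -4
Entry delta = 3 - 2 = 1
Det delta = entry_delta * cofactor = 1 * -4 = -4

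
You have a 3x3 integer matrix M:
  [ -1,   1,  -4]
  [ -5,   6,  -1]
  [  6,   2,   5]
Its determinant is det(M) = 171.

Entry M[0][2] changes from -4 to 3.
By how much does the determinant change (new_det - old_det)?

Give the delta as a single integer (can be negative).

Answer: -322

Derivation:
Cofactor C_02 = -46
Entry delta = 3 - -4 = 7
Det delta = entry_delta * cofactor = 7 * -46 = -322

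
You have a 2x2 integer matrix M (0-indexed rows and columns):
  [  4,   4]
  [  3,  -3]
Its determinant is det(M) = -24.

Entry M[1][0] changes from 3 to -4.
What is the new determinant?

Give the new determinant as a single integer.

det is linear in row 1: changing M[1][0] by delta changes det by delta * cofactor(1,0).
Cofactor C_10 = (-1)^(1+0) * minor(1,0) = -4
Entry delta = -4 - 3 = -7
Det delta = -7 * -4 = 28
New det = -24 + 28 = 4

Answer: 4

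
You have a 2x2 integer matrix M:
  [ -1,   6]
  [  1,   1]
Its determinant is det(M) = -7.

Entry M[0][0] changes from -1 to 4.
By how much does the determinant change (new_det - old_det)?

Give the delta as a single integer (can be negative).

Answer: 5

Derivation:
Cofactor C_00 = 1
Entry delta = 4 - -1 = 5
Det delta = entry_delta * cofactor = 5 * 1 = 5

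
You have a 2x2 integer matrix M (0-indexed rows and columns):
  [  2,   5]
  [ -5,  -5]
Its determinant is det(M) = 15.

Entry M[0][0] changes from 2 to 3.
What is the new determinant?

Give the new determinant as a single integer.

Answer: 10

Derivation:
det is linear in row 0: changing M[0][0] by delta changes det by delta * cofactor(0,0).
Cofactor C_00 = (-1)^(0+0) * minor(0,0) = -5
Entry delta = 3 - 2 = 1
Det delta = 1 * -5 = -5
New det = 15 + -5 = 10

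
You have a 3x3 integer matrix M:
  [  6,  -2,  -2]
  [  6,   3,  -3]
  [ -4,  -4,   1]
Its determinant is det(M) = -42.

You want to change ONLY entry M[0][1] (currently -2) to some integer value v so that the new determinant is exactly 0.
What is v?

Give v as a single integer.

Answer: 5

Derivation:
det is linear in entry M[0][1]: det = old_det + (v - -2) * C_01
Cofactor C_01 = 6
Want det = 0: -42 + (v - -2) * 6 = 0
  (v - -2) = 42 / 6 = 7
  v = -2 + (7) = 5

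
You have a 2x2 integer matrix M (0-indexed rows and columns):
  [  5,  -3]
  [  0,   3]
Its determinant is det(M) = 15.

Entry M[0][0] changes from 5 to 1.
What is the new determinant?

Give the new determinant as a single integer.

det is linear in row 0: changing M[0][0] by delta changes det by delta * cofactor(0,0).
Cofactor C_00 = (-1)^(0+0) * minor(0,0) = 3
Entry delta = 1 - 5 = -4
Det delta = -4 * 3 = -12
New det = 15 + -12 = 3

Answer: 3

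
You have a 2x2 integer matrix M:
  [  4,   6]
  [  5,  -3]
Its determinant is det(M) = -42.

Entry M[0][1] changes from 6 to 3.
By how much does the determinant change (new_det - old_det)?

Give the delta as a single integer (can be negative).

Cofactor C_01 = -5
Entry delta = 3 - 6 = -3
Det delta = entry_delta * cofactor = -3 * -5 = 15

Answer: 15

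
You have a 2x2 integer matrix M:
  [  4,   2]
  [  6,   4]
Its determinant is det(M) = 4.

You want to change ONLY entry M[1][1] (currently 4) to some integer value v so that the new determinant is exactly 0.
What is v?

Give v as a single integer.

Answer: 3

Derivation:
det is linear in entry M[1][1]: det = old_det + (v - 4) * C_11
Cofactor C_11 = 4
Want det = 0: 4 + (v - 4) * 4 = 0
  (v - 4) = -4 / 4 = -1
  v = 4 + (-1) = 3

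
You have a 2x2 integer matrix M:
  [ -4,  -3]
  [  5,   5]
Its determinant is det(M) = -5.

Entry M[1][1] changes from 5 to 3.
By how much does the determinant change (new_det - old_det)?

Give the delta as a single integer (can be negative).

Answer: 8

Derivation:
Cofactor C_11 = -4
Entry delta = 3 - 5 = -2
Det delta = entry_delta * cofactor = -2 * -4 = 8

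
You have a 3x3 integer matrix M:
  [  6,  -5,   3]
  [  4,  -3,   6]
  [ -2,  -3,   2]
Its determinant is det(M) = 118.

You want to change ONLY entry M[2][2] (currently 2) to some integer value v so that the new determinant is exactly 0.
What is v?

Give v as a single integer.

Answer: -57

Derivation:
det is linear in entry M[2][2]: det = old_det + (v - 2) * C_22
Cofactor C_22 = 2
Want det = 0: 118 + (v - 2) * 2 = 0
  (v - 2) = -118 / 2 = -59
  v = 2 + (-59) = -57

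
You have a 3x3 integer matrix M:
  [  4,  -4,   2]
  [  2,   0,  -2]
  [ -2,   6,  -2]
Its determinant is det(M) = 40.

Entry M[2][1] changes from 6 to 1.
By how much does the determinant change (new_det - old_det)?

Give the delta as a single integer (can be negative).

Cofactor C_21 = 12
Entry delta = 1 - 6 = -5
Det delta = entry_delta * cofactor = -5 * 12 = -60

Answer: -60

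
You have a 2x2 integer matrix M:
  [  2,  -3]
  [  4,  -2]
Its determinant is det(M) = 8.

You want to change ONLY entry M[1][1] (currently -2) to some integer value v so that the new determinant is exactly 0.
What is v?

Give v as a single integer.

Answer: -6

Derivation:
det is linear in entry M[1][1]: det = old_det + (v - -2) * C_11
Cofactor C_11 = 2
Want det = 0: 8 + (v - -2) * 2 = 0
  (v - -2) = -8 / 2 = -4
  v = -2 + (-4) = -6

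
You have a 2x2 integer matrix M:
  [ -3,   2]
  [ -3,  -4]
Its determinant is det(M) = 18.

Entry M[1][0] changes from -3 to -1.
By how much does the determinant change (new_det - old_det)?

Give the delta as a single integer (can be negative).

Answer: -4

Derivation:
Cofactor C_10 = -2
Entry delta = -1 - -3 = 2
Det delta = entry_delta * cofactor = 2 * -2 = -4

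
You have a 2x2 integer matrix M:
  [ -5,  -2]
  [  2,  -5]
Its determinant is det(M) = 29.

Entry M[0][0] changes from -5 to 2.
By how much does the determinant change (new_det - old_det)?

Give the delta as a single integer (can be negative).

Cofactor C_00 = -5
Entry delta = 2 - -5 = 7
Det delta = entry_delta * cofactor = 7 * -5 = -35

Answer: -35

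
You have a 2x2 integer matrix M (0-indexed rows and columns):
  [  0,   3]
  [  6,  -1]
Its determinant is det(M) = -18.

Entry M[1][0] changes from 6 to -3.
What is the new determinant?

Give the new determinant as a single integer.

Answer: 9

Derivation:
det is linear in row 1: changing M[1][0] by delta changes det by delta * cofactor(1,0).
Cofactor C_10 = (-1)^(1+0) * minor(1,0) = -3
Entry delta = -3 - 6 = -9
Det delta = -9 * -3 = 27
New det = -18 + 27 = 9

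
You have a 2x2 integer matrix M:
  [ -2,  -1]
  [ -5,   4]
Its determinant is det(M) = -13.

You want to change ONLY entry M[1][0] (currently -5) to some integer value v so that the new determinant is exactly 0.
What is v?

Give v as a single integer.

det is linear in entry M[1][0]: det = old_det + (v - -5) * C_10
Cofactor C_10 = 1
Want det = 0: -13 + (v - -5) * 1 = 0
  (v - -5) = 13 / 1 = 13
  v = -5 + (13) = 8

Answer: 8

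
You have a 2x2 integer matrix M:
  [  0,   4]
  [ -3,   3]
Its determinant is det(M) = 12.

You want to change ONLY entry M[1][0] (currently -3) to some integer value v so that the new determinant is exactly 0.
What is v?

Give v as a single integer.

Answer: 0

Derivation:
det is linear in entry M[1][0]: det = old_det + (v - -3) * C_10
Cofactor C_10 = -4
Want det = 0: 12 + (v - -3) * -4 = 0
  (v - -3) = -12 / -4 = 3
  v = -3 + (3) = 0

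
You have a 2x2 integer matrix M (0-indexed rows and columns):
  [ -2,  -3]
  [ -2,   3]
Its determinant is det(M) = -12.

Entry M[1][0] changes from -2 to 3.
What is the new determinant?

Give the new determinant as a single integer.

det is linear in row 1: changing M[1][0] by delta changes det by delta * cofactor(1,0).
Cofactor C_10 = (-1)^(1+0) * minor(1,0) = 3
Entry delta = 3 - -2 = 5
Det delta = 5 * 3 = 15
New det = -12 + 15 = 3

Answer: 3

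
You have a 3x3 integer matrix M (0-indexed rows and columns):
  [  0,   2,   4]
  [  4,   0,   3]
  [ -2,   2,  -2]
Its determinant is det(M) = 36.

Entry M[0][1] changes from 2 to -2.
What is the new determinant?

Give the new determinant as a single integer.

Answer: 28

Derivation:
det is linear in row 0: changing M[0][1] by delta changes det by delta * cofactor(0,1).
Cofactor C_01 = (-1)^(0+1) * minor(0,1) = 2
Entry delta = -2 - 2 = -4
Det delta = -4 * 2 = -8
New det = 36 + -8 = 28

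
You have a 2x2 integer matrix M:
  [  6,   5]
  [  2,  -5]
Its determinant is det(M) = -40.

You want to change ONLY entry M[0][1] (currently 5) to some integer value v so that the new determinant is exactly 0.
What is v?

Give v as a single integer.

det is linear in entry M[0][1]: det = old_det + (v - 5) * C_01
Cofactor C_01 = -2
Want det = 0: -40 + (v - 5) * -2 = 0
  (v - 5) = 40 / -2 = -20
  v = 5 + (-20) = -15

Answer: -15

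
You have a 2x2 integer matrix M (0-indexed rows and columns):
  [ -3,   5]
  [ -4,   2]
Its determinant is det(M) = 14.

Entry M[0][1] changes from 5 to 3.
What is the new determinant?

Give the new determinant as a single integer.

Answer: 6

Derivation:
det is linear in row 0: changing M[0][1] by delta changes det by delta * cofactor(0,1).
Cofactor C_01 = (-1)^(0+1) * minor(0,1) = 4
Entry delta = 3 - 5 = -2
Det delta = -2 * 4 = -8
New det = 14 + -8 = 6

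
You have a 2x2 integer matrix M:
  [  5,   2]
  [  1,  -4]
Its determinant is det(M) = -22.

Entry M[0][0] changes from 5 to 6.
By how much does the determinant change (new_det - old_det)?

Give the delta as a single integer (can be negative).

Cofactor C_00 = -4
Entry delta = 6 - 5 = 1
Det delta = entry_delta * cofactor = 1 * -4 = -4

Answer: -4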